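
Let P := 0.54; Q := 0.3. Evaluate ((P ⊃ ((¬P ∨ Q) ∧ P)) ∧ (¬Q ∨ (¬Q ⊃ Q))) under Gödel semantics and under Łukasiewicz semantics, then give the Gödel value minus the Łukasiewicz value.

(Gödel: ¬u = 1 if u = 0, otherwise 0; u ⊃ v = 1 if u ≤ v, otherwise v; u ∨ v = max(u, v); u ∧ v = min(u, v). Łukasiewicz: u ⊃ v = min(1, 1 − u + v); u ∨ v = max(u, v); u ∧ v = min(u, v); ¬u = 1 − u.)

Gödel evaluation:
  ¬P: Gödel ¬ of 0.54 = 0 (operand ≠ 0)
  (¬P ∨ Q) = max(0, 0.3) = 0.3
  ((¬P ∨ Q) ∧ P) = min(0.3, 0.54) = 0.3
  (P ⊃ ((¬P ∨ Q) ∧ P)): 0.54 > 0.3, so result = 0.3
  ¬Q: Gödel ¬ of 0.3 = 0 (operand ≠ 0)
  ¬Q: Gödel ¬ of 0.3 = 0 (operand ≠ 0)
  (¬Q ⊃ Q): 0 ≤ 0.3, so result = 1
  (¬Q ∨ (¬Q ⊃ Q)) = max(0, 1) = 1
  ((P ⊃ ((¬P ∨ Q) ∧ P)) ∧ (¬Q ∨ (¬Q ⊃ Q))) = min(0.3, 1) = 0.3
  Gödel value = 0.3
Łukasiewicz evaluation:
  ¬P: Łukasiewicz ¬ gives 1 − 0.54 = 0.46
  (¬P ∨ Q) = max(0.46, 0.3) = 0.46
  ((¬P ∨ Q) ∧ P) = min(0.46, 0.54) = 0.46
  (P ⊃ ((¬P ∨ Q) ∧ P)): min(1, 1 − 0.54 + 0.46) = 0.92
  ¬Q: Łukasiewicz ¬ gives 1 − 0.3 = 0.7
  ¬Q: Łukasiewicz ¬ gives 1 − 0.3 = 0.7
  (¬Q ⊃ Q): min(1, 1 − 0.7 + 0.3) = 0.6
  (¬Q ∨ (¬Q ⊃ Q)) = max(0.7, 0.6) = 0.7
  ((P ⊃ ((¬P ∨ Q) ∧ P)) ∧ (¬Q ∨ (¬Q ⊃ Q))) = min(0.92, 0.7) = 0.7
  Łukasiewicz value = 0.7
Difference: 0.3 − 0.7 = -0.40

-0.40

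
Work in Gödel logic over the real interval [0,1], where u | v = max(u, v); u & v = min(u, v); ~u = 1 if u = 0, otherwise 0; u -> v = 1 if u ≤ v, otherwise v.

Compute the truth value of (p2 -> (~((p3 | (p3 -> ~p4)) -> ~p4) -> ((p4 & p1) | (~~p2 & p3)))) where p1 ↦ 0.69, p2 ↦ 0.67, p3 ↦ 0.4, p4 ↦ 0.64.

~p4: Gödel ¬ of 0.64 = 0 (operand ≠ 0)
(p3 -> ~p4): 0.4 > 0, so result = 0
(p3 | (p3 -> ~p4)) = max(0.4, 0) = 0.4
~p4: Gödel ¬ of 0.64 = 0 (operand ≠ 0)
((p3 | (p3 -> ~p4)) -> ~p4): 0.4 > 0, so result = 0
~((p3 | (p3 -> ~p4)) -> ~p4): Gödel ¬ of 0 = 1 (operand is 0)
(p4 & p1) = min(0.64, 0.69) = 0.64
~p2: Gödel ¬ of 0.67 = 0 (operand ≠ 0)
~~p2: Gödel ¬ of 0 = 1 (operand is 0)
(~~p2 & p3) = min(1, 0.4) = 0.4
((p4 & p1) | (~~p2 & p3)) = max(0.64, 0.4) = 0.64
(~((p3 | (p3 -> ~p4)) -> ~p4) -> ((p4 & p1) | (~~p2 & p3))): 1 > 0.64, so result = 0.64
(p2 -> (~((p3 | (p3 -> ~p4)) -> ~p4) -> ((p4 & p1) | (~~p2 & p3)))): 0.67 > 0.64, so result = 0.64

0.64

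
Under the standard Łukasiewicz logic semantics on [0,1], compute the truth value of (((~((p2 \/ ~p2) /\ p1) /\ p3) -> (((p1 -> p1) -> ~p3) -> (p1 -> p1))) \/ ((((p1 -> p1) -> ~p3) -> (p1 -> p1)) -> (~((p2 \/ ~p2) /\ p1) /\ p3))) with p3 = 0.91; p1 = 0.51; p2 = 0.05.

1.00

~p2: Łukasiewicz ¬ gives 1 − 0.05 = 0.95
(p2 \/ ~p2) = max(0.05, 0.95) = 0.95
((p2 \/ ~p2) /\ p1) = min(0.95, 0.51) = 0.51
~((p2 \/ ~p2) /\ p1): Łukasiewicz ¬ gives 1 − 0.51 = 0.49
(~((p2 \/ ~p2) /\ p1) /\ p3) = min(0.49, 0.91) = 0.49
(p1 -> p1): min(1, 1 − 0.51 + 0.51) = 1
~p3: Łukasiewicz ¬ gives 1 − 0.91 = 0.09
((p1 -> p1) -> ~p3): min(1, 1 − 1 + 0.09) = 0.09
(p1 -> p1): min(1, 1 − 0.51 + 0.51) = 1
(((p1 -> p1) -> ~p3) -> (p1 -> p1)): min(1, 1 − 0.09 + 1) = 1
((~((p2 \/ ~p2) /\ p1) /\ p3) -> (((p1 -> p1) -> ~p3) -> (p1 -> p1))): min(1, 1 − 0.49 + 1) = 1
(p1 -> p1): min(1, 1 − 0.51 + 0.51) = 1
~p3: Łukasiewicz ¬ gives 1 − 0.91 = 0.09
((p1 -> p1) -> ~p3): min(1, 1 − 1 + 0.09) = 0.09
(p1 -> p1): min(1, 1 − 0.51 + 0.51) = 1
(((p1 -> p1) -> ~p3) -> (p1 -> p1)): min(1, 1 − 0.09 + 1) = 1
~p2: Łukasiewicz ¬ gives 1 − 0.05 = 0.95
(p2 \/ ~p2) = max(0.05, 0.95) = 0.95
((p2 \/ ~p2) /\ p1) = min(0.95, 0.51) = 0.51
~((p2 \/ ~p2) /\ p1): Łukasiewicz ¬ gives 1 − 0.51 = 0.49
(~((p2 \/ ~p2) /\ p1) /\ p3) = min(0.49, 0.91) = 0.49
((((p1 -> p1) -> ~p3) -> (p1 -> p1)) -> (~((p2 \/ ~p2) /\ p1) /\ p3)): min(1, 1 − 1 + 0.49) = 0.49
(((~((p2 \/ ~p2) /\ p1) /\ p3) -> (((p1 -> p1) -> ~p3) -> (p1 -> p1))) \/ ((((p1 -> p1) -> ~p3) -> (p1 -> p1)) -> (~((p2 \/ ~p2) /\ p1) /\ p3))) = max(1, 0.49) = 1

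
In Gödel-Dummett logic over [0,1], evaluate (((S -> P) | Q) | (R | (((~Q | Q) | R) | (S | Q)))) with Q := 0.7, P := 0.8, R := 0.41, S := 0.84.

(S -> P): 0.84 > 0.8, so result = 0.8
((S -> P) | Q) = max(0.8, 0.7) = 0.8
~Q: Gödel ¬ of 0.7 = 0 (operand ≠ 0)
(~Q | Q) = max(0, 0.7) = 0.7
((~Q | Q) | R) = max(0.7, 0.41) = 0.7
(S | Q) = max(0.84, 0.7) = 0.84
(((~Q | Q) | R) | (S | Q)) = max(0.7, 0.84) = 0.84
(R | (((~Q | Q) | R) | (S | Q))) = max(0.41, 0.84) = 0.84
(((S -> P) | Q) | (R | (((~Q | Q) | R) | (S | Q)))) = max(0.8, 0.84) = 0.84

0.84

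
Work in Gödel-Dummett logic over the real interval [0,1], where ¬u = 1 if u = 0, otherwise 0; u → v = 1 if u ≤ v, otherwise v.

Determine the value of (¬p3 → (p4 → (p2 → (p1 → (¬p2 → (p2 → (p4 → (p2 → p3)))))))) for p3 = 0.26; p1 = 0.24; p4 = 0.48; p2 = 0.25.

1.00

¬p3: Gödel ¬ of 0.26 = 0 (operand ≠ 0)
¬p2: Gödel ¬ of 0.25 = 0 (operand ≠ 0)
(p2 → p3): 0.25 ≤ 0.26, so result = 1
(p4 → (p2 → p3)): 0.48 ≤ 1, so result = 1
(p2 → (p4 → (p2 → p3))): 0.25 ≤ 1, so result = 1
(¬p2 → (p2 → (p4 → (p2 → p3)))): 0 ≤ 1, so result = 1
(p1 → (¬p2 → (p2 → (p4 → (p2 → p3))))): 0.24 ≤ 1, so result = 1
(p2 → (p1 → (¬p2 → (p2 → (p4 → (p2 → p3)))))): 0.25 ≤ 1, so result = 1
(p4 → (p2 → (p1 → (¬p2 → (p2 → (p4 → (p2 → p3))))))): 0.48 ≤ 1, so result = 1
(¬p3 → (p4 → (p2 → (p1 → (¬p2 → (p2 → (p4 → (p2 → p3)))))))): 0 ≤ 1, so result = 1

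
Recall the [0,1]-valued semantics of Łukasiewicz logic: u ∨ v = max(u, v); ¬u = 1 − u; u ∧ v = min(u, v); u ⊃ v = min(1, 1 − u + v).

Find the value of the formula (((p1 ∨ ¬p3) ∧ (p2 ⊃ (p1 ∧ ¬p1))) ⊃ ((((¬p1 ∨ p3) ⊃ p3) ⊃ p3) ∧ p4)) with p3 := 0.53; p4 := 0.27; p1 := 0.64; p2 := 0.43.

¬p3: Łukasiewicz ¬ gives 1 − 0.53 = 0.47
(p1 ∨ ¬p3) = max(0.64, 0.47) = 0.64
¬p1: Łukasiewicz ¬ gives 1 − 0.64 = 0.36
(p1 ∧ ¬p1) = min(0.64, 0.36) = 0.36
(p2 ⊃ (p1 ∧ ¬p1)): min(1, 1 − 0.43 + 0.36) = 0.93
((p1 ∨ ¬p3) ∧ (p2 ⊃ (p1 ∧ ¬p1))) = min(0.64, 0.93) = 0.64
¬p1: Łukasiewicz ¬ gives 1 − 0.64 = 0.36
(¬p1 ∨ p3) = max(0.36, 0.53) = 0.53
((¬p1 ∨ p3) ⊃ p3): min(1, 1 − 0.53 + 0.53) = 1
(((¬p1 ∨ p3) ⊃ p3) ⊃ p3): min(1, 1 − 1 + 0.53) = 0.53
((((¬p1 ∨ p3) ⊃ p3) ⊃ p3) ∧ p4) = min(0.53, 0.27) = 0.27
(((p1 ∨ ¬p3) ∧ (p2 ⊃ (p1 ∧ ¬p1))) ⊃ ((((¬p1 ∨ p3) ⊃ p3) ⊃ p3) ∧ p4)): min(1, 1 − 0.64 + 0.27) = 0.63

0.63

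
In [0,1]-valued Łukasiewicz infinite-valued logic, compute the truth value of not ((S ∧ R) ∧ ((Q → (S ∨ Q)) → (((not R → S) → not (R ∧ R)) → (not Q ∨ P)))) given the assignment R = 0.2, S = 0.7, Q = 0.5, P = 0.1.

0.80

(S ∧ R) = min(0.7, 0.2) = 0.2
(S ∨ Q) = max(0.7, 0.5) = 0.7
(Q → (S ∨ Q)): min(1, 1 − 0.5 + 0.7) = 1
not R: Łukasiewicz ¬ gives 1 − 0.2 = 0.8
(not R → S): min(1, 1 − 0.8 + 0.7) = 0.9
(R ∧ R) = min(0.2, 0.2) = 0.2
not (R ∧ R): Łukasiewicz ¬ gives 1 − 0.2 = 0.8
((not R → S) → not (R ∧ R)): min(1, 1 − 0.9 + 0.8) = 0.9
not Q: Łukasiewicz ¬ gives 1 − 0.5 = 0.5
(not Q ∨ P) = max(0.5, 0.1) = 0.5
(((not R → S) → not (R ∧ R)) → (not Q ∨ P)): min(1, 1 − 0.9 + 0.5) = 0.6
((Q → (S ∨ Q)) → (((not R → S) → not (R ∧ R)) → (not Q ∨ P))): min(1, 1 − 1 + 0.6) = 0.6
((S ∧ R) ∧ ((Q → (S ∨ Q)) → (((not R → S) → not (R ∧ R)) → (not Q ∨ P)))) = min(0.2, 0.6) = 0.2
not ((S ∧ R) ∧ ((Q → (S ∨ Q)) → (((not R → S) → not (R ∧ R)) → (not Q ∨ P)))): Łukasiewicz ¬ gives 1 − 0.2 = 0.8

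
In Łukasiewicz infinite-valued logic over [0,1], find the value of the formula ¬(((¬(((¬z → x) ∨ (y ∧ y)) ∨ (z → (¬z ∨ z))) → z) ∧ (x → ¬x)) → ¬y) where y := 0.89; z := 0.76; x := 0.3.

0.89

¬z: Łukasiewicz ¬ gives 1 − 0.76 = 0.24
(¬z → x): min(1, 1 − 0.24 + 0.3) = 1
(y ∧ y) = min(0.89, 0.89) = 0.89
((¬z → x) ∨ (y ∧ y)) = max(1, 0.89) = 1
¬z: Łukasiewicz ¬ gives 1 − 0.76 = 0.24
(¬z ∨ z) = max(0.24, 0.76) = 0.76
(z → (¬z ∨ z)): min(1, 1 − 0.76 + 0.76) = 1
(((¬z → x) ∨ (y ∧ y)) ∨ (z → (¬z ∨ z))) = max(1, 1) = 1
¬(((¬z → x) ∨ (y ∧ y)) ∨ (z → (¬z ∨ z))): Łukasiewicz ¬ gives 1 − 1 = 0
(¬(((¬z → x) ∨ (y ∧ y)) ∨ (z → (¬z ∨ z))) → z): min(1, 1 − 0 + 0.76) = 1
¬x: Łukasiewicz ¬ gives 1 − 0.3 = 0.7
(x → ¬x): min(1, 1 − 0.3 + 0.7) = 1
((¬(((¬z → x) ∨ (y ∧ y)) ∨ (z → (¬z ∨ z))) → z) ∧ (x → ¬x)) = min(1, 1) = 1
¬y: Łukasiewicz ¬ gives 1 − 0.89 = 0.11
(((¬(((¬z → x) ∨ (y ∧ y)) ∨ (z → (¬z ∨ z))) → z) ∧ (x → ¬x)) → ¬y): min(1, 1 − 1 + 0.11) = 0.11
¬(((¬(((¬z → x) ∨ (y ∧ y)) ∨ (z → (¬z ∨ z))) → z) ∧ (x → ¬x)) → ¬y): Łukasiewicz ¬ gives 1 − 0.11 = 0.89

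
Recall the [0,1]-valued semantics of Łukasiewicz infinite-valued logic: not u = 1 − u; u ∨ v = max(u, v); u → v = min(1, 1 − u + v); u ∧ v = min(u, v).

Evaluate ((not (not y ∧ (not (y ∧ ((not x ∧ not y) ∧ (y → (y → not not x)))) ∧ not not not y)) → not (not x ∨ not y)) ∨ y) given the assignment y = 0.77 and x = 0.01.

0.77

not y: Łukasiewicz ¬ gives 1 − 0.77 = 0.23
not x: Łukasiewicz ¬ gives 1 − 0.01 = 0.99
not y: Łukasiewicz ¬ gives 1 − 0.77 = 0.23
(not x ∧ not y) = min(0.99, 0.23) = 0.23
not x: Łukasiewicz ¬ gives 1 − 0.01 = 0.99
not not x: Łukasiewicz ¬ gives 1 − 0.99 = 0.01
(y → not not x): min(1, 1 − 0.77 + 0.01) = 0.24
(y → (y → not not x)): min(1, 1 − 0.77 + 0.24) = 0.47
((not x ∧ not y) ∧ (y → (y → not not x))) = min(0.23, 0.47) = 0.23
(y ∧ ((not x ∧ not y) ∧ (y → (y → not not x)))) = min(0.77, 0.23) = 0.23
not (y ∧ ((not x ∧ not y) ∧ (y → (y → not not x)))): Łukasiewicz ¬ gives 1 − 0.23 = 0.77
not y: Łukasiewicz ¬ gives 1 − 0.77 = 0.23
not not y: Łukasiewicz ¬ gives 1 − 0.23 = 0.77
not not not y: Łukasiewicz ¬ gives 1 − 0.77 = 0.23
(not (y ∧ ((not x ∧ not y) ∧ (y → (y → not not x)))) ∧ not not not y) = min(0.77, 0.23) = 0.23
(not y ∧ (not (y ∧ ((not x ∧ not y) ∧ (y → (y → not not x)))) ∧ not not not y)) = min(0.23, 0.23) = 0.23
not (not y ∧ (not (y ∧ ((not x ∧ not y) ∧ (y → (y → not not x)))) ∧ not not not y)): Łukasiewicz ¬ gives 1 − 0.23 = 0.77
not x: Łukasiewicz ¬ gives 1 − 0.01 = 0.99
not y: Łukasiewicz ¬ gives 1 − 0.77 = 0.23
(not x ∨ not y) = max(0.99, 0.23) = 0.99
not (not x ∨ not y): Łukasiewicz ¬ gives 1 − 0.99 = 0.01
(not (not y ∧ (not (y ∧ ((not x ∧ not y) ∧ (y → (y → not not x)))) ∧ not not not y)) → not (not x ∨ not y)): min(1, 1 − 0.77 + 0.01) = 0.24
((not (not y ∧ (not (y ∧ ((not x ∧ not y) ∧ (y → (y → not not x)))) ∧ not not not y)) → not (not x ∨ not y)) ∨ y) = max(0.24, 0.77) = 0.77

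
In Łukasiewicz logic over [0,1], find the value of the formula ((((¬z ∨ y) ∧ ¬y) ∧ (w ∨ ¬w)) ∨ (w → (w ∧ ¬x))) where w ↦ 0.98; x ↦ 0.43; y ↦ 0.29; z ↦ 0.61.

¬z: Łukasiewicz ¬ gives 1 − 0.61 = 0.39
(¬z ∨ y) = max(0.39, 0.29) = 0.39
¬y: Łukasiewicz ¬ gives 1 − 0.29 = 0.71
((¬z ∨ y) ∧ ¬y) = min(0.39, 0.71) = 0.39
¬w: Łukasiewicz ¬ gives 1 − 0.98 = 0.02
(w ∨ ¬w) = max(0.98, 0.02) = 0.98
(((¬z ∨ y) ∧ ¬y) ∧ (w ∨ ¬w)) = min(0.39, 0.98) = 0.39
¬x: Łukasiewicz ¬ gives 1 − 0.43 = 0.57
(w ∧ ¬x) = min(0.98, 0.57) = 0.57
(w → (w ∧ ¬x)): min(1, 1 − 0.98 + 0.57) = 0.59
((((¬z ∨ y) ∧ ¬y) ∧ (w ∨ ¬w)) ∨ (w → (w ∧ ¬x))) = max(0.39, 0.59) = 0.59

0.59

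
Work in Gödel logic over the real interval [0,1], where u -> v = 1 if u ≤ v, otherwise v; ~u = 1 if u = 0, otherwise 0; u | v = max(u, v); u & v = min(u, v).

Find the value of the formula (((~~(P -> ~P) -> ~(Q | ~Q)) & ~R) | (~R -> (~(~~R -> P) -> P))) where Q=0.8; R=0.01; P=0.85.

~P: Gödel ¬ of 0.85 = 0 (operand ≠ 0)
(P -> ~P): 0.85 > 0, so result = 0
~(P -> ~P): Gödel ¬ of 0 = 1 (operand is 0)
~~(P -> ~P): Gödel ¬ of 1 = 0 (operand ≠ 0)
~Q: Gödel ¬ of 0.8 = 0 (operand ≠ 0)
(Q | ~Q) = max(0.8, 0) = 0.8
~(Q | ~Q): Gödel ¬ of 0.8 = 0 (operand ≠ 0)
(~~(P -> ~P) -> ~(Q | ~Q)): 0 ≤ 0, so result = 1
~R: Gödel ¬ of 0.01 = 0 (operand ≠ 0)
((~~(P -> ~P) -> ~(Q | ~Q)) & ~R) = min(1, 0) = 0
~R: Gödel ¬ of 0.01 = 0 (operand ≠ 0)
~R: Gödel ¬ of 0.01 = 0 (operand ≠ 0)
~~R: Gödel ¬ of 0 = 1 (operand is 0)
(~~R -> P): 1 > 0.85, so result = 0.85
~(~~R -> P): Gödel ¬ of 0.85 = 0 (operand ≠ 0)
(~(~~R -> P) -> P): 0 ≤ 0.85, so result = 1
(~R -> (~(~~R -> P) -> P)): 0 ≤ 1, so result = 1
(((~~(P -> ~P) -> ~(Q | ~Q)) & ~R) | (~R -> (~(~~R -> P) -> P))) = max(0, 1) = 1

1.00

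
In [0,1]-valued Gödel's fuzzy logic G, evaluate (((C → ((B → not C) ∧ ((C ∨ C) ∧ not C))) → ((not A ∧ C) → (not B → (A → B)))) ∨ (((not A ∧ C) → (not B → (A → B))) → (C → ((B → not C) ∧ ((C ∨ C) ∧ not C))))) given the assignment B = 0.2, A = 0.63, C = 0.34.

1.00

not C: Gödel ¬ of 0.34 = 0 (operand ≠ 0)
(B → not C): 0.2 > 0, so result = 0
(C ∨ C) = max(0.34, 0.34) = 0.34
not C: Gödel ¬ of 0.34 = 0 (operand ≠ 0)
((C ∨ C) ∧ not C) = min(0.34, 0) = 0
((B → not C) ∧ ((C ∨ C) ∧ not C)) = min(0, 0) = 0
(C → ((B → not C) ∧ ((C ∨ C) ∧ not C))): 0.34 > 0, so result = 0
not A: Gödel ¬ of 0.63 = 0 (operand ≠ 0)
(not A ∧ C) = min(0, 0.34) = 0
not B: Gödel ¬ of 0.2 = 0 (operand ≠ 0)
(A → B): 0.63 > 0.2, so result = 0.2
(not B → (A → B)): 0 ≤ 0.2, so result = 1
((not A ∧ C) → (not B → (A → B))): 0 ≤ 1, so result = 1
((C → ((B → not C) ∧ ((C ∨ C) ∧ not C))) → ((not A ∧ C) → (not B → (A → B)))): 0 ≤ 1, so result = 1
not A: Gödel ¬ of 0.63 = 0 (operand ≠ 0)
(not A ∧ C) = min(0, 0.34) = 0
not B: Gödel ¬ of 0.2 = 0 (operand ≠ 0)
(A → B): 0.63 > 0.2, so result = 0.2
(not B → (A → B)): 0 ≤ 0.2, so result = 1
((not A ∧ C) → (not B → (A → B))): 0 ≤ 1, so result = 1
not C: Gödel ¬ of 0.34 = 0 (operand ≠ 0)
(B → not C): 0.2 > 0, so result = 0
(C ∨ C) = max(0.34, 0.34) = 0.34
not C: Gödel ¬ of 0.34 = 0 (operand ≠ 0)
((C ∨ C) ∧ not C) = min(0.34, 0) = 0
((B → not C) ∧ ((C ∨ C) ∧ not C)) = min(0, 0) = 0
(C → ((B → not C) ∧ ((C ∨ C) ∧ not C))): 0.34 > 0, so result = 0
(((not A ∧ C) → (not B → (A → B))) → (C → ((B → not C) ∧ ((C ∨ C) ∧ not C)))): 1 > 0, so result = 0
(((C → ((B → not C) ∧ ((C ∨ C) ∧ not C))) → ((not A ∧ C) → (not B → (A → B)))) ∨ (((not A ∧ C) → (not B → (A → B))) → (C → ((B → not C) ∧ ((C ∨ C) ∧ not C))))) = max(1, 0) = 1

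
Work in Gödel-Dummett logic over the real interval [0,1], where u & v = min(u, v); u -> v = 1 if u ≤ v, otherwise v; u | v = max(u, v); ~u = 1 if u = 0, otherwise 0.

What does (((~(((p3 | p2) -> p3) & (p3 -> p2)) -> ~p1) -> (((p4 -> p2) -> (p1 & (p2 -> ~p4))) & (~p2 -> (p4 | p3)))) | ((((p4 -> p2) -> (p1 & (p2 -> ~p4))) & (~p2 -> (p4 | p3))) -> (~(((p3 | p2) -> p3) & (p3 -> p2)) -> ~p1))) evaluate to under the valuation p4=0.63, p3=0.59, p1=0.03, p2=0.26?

1.00

(p3 | p2) = max(0.59, 0.26) = 0.59
((p3 | p2) -> p3): 0.59 ≤ 0.59, so result = 1
(p3 -> p2): 0.59 > 0.26, so result = 0.26
(((p3 | p2) -> p3) & (p3 -> p2)) = min(1, 0.26) = 0.26
~(((p3 | p2) -> p3) & (p3 -> p2)): Gödel ¬ of 0.26 = 0 (operand ≠ 0)
~p1: Gödel ¬ of 0.03 = 0 (operand ≠ 0)
(~(((p3 | p2) -> p3) & (p3 -> p2)) -> ~p1): 0 ≤ 0, so result = 1
(p4 -> p2): 0.63 > 0.26, so result = 0.26
~p4: Gödel ¬ of 0.63 = 0 (operand ≠ 0)
(p2 -> ~p4): 0.26 > 0, so result = 0
(p1 & (p2 -> ~p4)) = min(0.03, 0) = 0
((p4 -> p2) -> (p1 & (p2 -> ~p4))): 0.26 > 0, so result = 0
~p2: Gödel ¬ of 0.26 = 0 (operand ≠ 0)
(p4 | p3) = max(0.63, 0.59) = 0.63
(~p2 -> (p4 | p3)): 0 ≤ 0.63, so result = 1
(((p4 -> p2) -> (p1 & (p2 -> ~p4))) & (~p2 -> (p4 | p3))) = min(0, 1) = 0
((~(((p3 | p2) -> p3) & (p3 -> p2)) -> ~p1) -> (((p4 -> p2) -> (p1 & (p2 -> ~p4))) & (~p2 -> (p4 | p3)))): 1 > 0, so result = 0
(p4 -> p2): 0.63 > 0.26, so result = 0.26
~p4: Gödel ¬ of 0.63 = 0 (operand ≠ 0)
(p2 -> ~p4): 0.26 > 0, so result = 0
(p1 & (p2 -> ~p4)) = min(0.03, 0) = 0
((p4 -> p2) -> (p1 & (p2 -> ~p4))): 0.26 > 0, so result = 0
~p2: Gödel ¬ of 0.26 = 0 (operand ≠ 0)
(p4 | p3) = max(0.63, 0.59) = 0.63
(~p2 -> (p4 | p3)): 0 ≤ 0.63, so result = 1
(((p4 -> p2) -> (p1 & (p2 -> ~p4))) & (~p2 -> (p4 | p3))) = min(0, 1) = 0
(p3 | p2) = max(0.59, 0.26) = 0.59
((p3 | p2) -> p3): 0.59 ≤ 0.59, so result = 1
(p3 -> p2): 0.59 > 0.26, so result = 0.26
(((p3 | p2) -> p3) & (p3 -> p2)) = min(1, 0.26) = 0.26
~(((p3 | p2) -> p3) & (p3 -> p2)): Gödel ¬ of 0.26 = 0 (operand ≠ 0)
~p1: Gödel ¬ of 0.03 = 0 (operand ≠ 0)
(~(((p3 | p2) -> p3) & (p3 -> p2)) -> ~p1): 0 ≤ 0, so result = 1
((((p4 -> p2) -> (p1 & (p2 -> ~p4))) & (~p2 -> (p4 | p3))) -> (~(((p3 | p2) -> p3) & (p3 -> p2)) -> ~p1)): 0 ≤ 1, so result = 1
(((~(((p3 | p2) -> p3) & (p3 -> p2)) -> ~p1) -> (((p4 -> p2) -> (p1 & (p2 -> ~p4))) & (~p2 -> (p4 | p3)))) | ((((p4 -> p2) -> (p1 & (p2 -> ~p4))) & (~p2 -> (p4 | p3))) -> (~(((p3 | p2) -> p3) & (p3 -> p2)) -> ~p1))) = max(0, 1) = 1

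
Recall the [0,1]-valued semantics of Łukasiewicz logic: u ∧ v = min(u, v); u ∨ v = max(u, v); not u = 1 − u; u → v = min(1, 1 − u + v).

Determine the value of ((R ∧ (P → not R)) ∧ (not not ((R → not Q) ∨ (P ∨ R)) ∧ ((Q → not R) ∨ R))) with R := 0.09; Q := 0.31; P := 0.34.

0.09

not R: Łukasiewicz ¬ gives 1 − 0.09 = 0.91
(P → not R): min(1, 1 − 0.34 + 0.91) = 1
(R ∧ (P → not R)) = min(0.09, 1) = 0.09
not Q: Łukasiewicz ¬ gives 1 − 0.31 = 0.69
(R → not Q): min(1, 1 − 0.09 + 0.69) = 1
(P ∨ R) = max(0.34, 0.09) = 0.34
((R → not Q) ∨ (P ∨ R)) = max(1, 0.34) = 1
not ((R → not Q) ∨ (P ∨ R)): Łukasiewicz ¬ gives 1 − 1 = 0
not not ((R → not Q) ∨ (P ∨ R)): Łukasiewicz ¬ gives 1 − 0 = 1
not R: Łukasiewicz ¬ gives 1 − 0.09 = 0.91
(Q → not R): min(1, 1 − 0.31 + 0.91) = 1
((Q → not R) ∨ R) = max(1, 0.09) = 1
(not not ((R → not Q) ∨ (P ∨ R)) ∧ ((Q → not R) ∨ R)) = min(1, 1) = 1
((R ∧ (P → not R)) ∧ (not not ((R → not Q) ∨ (P ∨ R)) ∧ ((Q → not R) ∨ R))) = min(0.09, 1) = 0.09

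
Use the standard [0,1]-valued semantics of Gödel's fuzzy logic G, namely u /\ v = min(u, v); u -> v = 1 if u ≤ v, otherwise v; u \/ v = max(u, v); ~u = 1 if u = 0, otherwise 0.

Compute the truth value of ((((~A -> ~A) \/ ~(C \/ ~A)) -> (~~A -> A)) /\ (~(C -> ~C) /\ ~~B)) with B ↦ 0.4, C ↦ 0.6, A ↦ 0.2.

0.20

~A: Gödel ¬ of 0.2 = 0 (operand ≠ 0)
~A: Gödel ¬ of 0.2 = 0 (operand ≠ 0)
(~A -> ~A): 0 ≤ 0, so result = 1
~A: Gödel ¬ of 0.2 = 0 (operand ≠ 0)
(C \/ ~A) = max(0.6, 0) = 0.6
~(C \/ ~A): Gödel ¬ of 0.6 = 0 (operand ≠ 0)
((~A -> ~A) \/ ~(C \/ ~A)) = max(1, 0) = 1
~A: Gödel ¬ of 0.2 = 0 (operand ≠ 0)
~~A: Gödel ¬ of 0 = 1 (operand is 0)
(~~A -> A): 1 > 0.2, so result = 0.2
(((~A -> ~A) \/ ~(C \/ ~A)) -> (~~A -> A)): 1 > 0.2, so result = 0.2
~C: Gödel ¬ of 0.6 = 0 (operand ≠ 0)
(C -> ~C): 0.6 > 0, so result = 0
~(C -> ~C): Gödel ¬ of 0 = 1 (operand is 0)
~B: Gödel ¬ of 0.4 = 0 (operand ≠ 0)
~~B: Gödel ¬ of 0 = 1 (operand is 0)
(~(C -> ~C) /\ ~~B) = min(1, 1) = 1
((((~A -> ~A) \/ ~(C \/ ~A)) -> (~~A -> A)) /\ (~(C -> ~C) /\ ~~B)) = min(0.2, 1) = 0.2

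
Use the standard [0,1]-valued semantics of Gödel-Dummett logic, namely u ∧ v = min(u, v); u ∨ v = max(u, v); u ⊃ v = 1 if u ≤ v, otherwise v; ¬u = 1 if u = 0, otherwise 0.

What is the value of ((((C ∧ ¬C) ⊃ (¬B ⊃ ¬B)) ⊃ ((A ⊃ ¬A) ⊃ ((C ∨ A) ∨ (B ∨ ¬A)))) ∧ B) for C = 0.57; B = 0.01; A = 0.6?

0.01

¬C: Gödel ¬ of 0.57 = 0 (operand ≠ 0)
(C ∧ ¬C) = min(0.57, 0) = 0
¬B: Gödel ¬ of 0.01 = 0 (operand ≠ 0)
¬B: Gödel ¬ of 0.01 = 0 (operand ≠ 0)
(¬B ⊃ ¬B): 0 ≤ 0, so result = 1
((C ∧ ¬C) ⊃ (¬B ⊃ ¬B)): 0 ≤ 1, so result = 1
¬A: Gödel ¬ of 0.6 = 0 (operand ≠ 0)
(A ⊃ ¬A): 0.6 > 0, so result = 0
(C ∨ A) = max(0.57, 0.6) = 0.6
¬A: Gödel ¬ of 0.6 = 0 (operand ≠ 0)
(B ∨ ¬A) = max(0.01, 0) = 0.01
((C ∨ A) ∨ (B ∨ ¬A)) = max(0.6, 0.01) = 0.6
((A ⊃ ¬A) ⊃ ((C ∨ A) ∨ (B ∨ ¬A))): 0 ≤ 0.6, so result = 1
(((C ∧ ¬C) ⊃ (¬B ⊃ ¬B)) ⊃ ((A ⊃ ¬A) ⊃ ((C ∨ A) ∨ (B ∨ ¬A)))): 1 ≤ 1, so result = 1
((((C ∧ ¬C) ⊃ (¬B ⊃ ¬B)) ⊃ ((A ⊃ ¬A) ⊃ ((C ∨ A) ∨ (B ∨ ¬A)))) ∧ B) = min(1, 0.01) = 0.01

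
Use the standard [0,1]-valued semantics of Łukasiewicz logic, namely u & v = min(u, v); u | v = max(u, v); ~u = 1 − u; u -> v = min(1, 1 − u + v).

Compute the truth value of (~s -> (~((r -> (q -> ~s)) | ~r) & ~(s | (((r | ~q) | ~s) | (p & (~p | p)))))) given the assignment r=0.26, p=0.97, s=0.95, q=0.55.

0.95

~s: Łukasiewicz ¬ gives 1 − 0.95 = 0.05
~s: Łukasiewicz ¬ gives 1 − 0.95 = 0.05
(q -> ~s): min(1, 1 − 0.55 + 0.05) = 0.5
(r -> (q -> ~s)): min(1, 1 − 0.26 + 0.5) = 1
~r: Łukasiewicz ¬ gives 1 − 0.26 = 0.74
((r -> (q -> ~s)) | ~r) = max(1, 0.74) = 1
~((r -> (q -> ~s)) | ~r): Łukasiewicz ¬ gives 1 − 1 = 0
~q: Łukasiewicz ¬ gives 1 − 0.55 = 0.45
(r | ~q) = max(0.26, 0.45) = 0.45
~s: Łukasiewicz ¬ gives 1 − 0.95 = 0.05
((r | ~q) | ~s) = max(0.45, 0.05) = 0.45
~p: Łukasiewicz ¬ gives 1 − 0.97 = 0.03
(~p | p) = max(0.03, 0.97) = 0.97
(p & (~p | p)) = min(0.97, 0.97) = 0.97
(((r | ~q) | ~s) | (p & (~p | p))) = max(0.45, 0.97) = 0.97
(s | (((r | ~q) | ~s) | (p & (~p | p)))) = max(0.95, 0.97) = 0.97
~(s | (((r | ~q) | ~s) | (p & (~p | p)))): Łukasiewicz ¬ gives 1 − 0.97 = 0.03
(~((r -> (q -> ~s)) | ~r) & ~(s | (((r | ~q) | ~s) | (p & (~p | p))))) = min(0, 0.03) = 0
(~s -> (~((r -> (q -> ~s)) | ~r) & ~(s | (((r | ~q) | ~s) | (p & (~p | p)))))): min(1, 1 − 0.05 + 0) = 0.95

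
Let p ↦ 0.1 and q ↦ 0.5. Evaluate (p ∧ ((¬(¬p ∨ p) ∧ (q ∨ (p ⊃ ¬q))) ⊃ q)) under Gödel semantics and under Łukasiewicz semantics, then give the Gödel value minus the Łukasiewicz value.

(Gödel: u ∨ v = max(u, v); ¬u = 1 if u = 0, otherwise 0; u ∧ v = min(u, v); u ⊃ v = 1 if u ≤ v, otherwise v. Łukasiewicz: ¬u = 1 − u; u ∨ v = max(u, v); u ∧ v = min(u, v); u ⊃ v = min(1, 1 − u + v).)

Gödel evaluation:
  ¬p: Gödel ¬ of 0.1 = 0 (operand ≠ 0)
  (¬p ∨ p) = max(0, 0.1) = 0.1
  ¬(¬p ∨ p): Gödel ¬ of 0.1 = 0 (operand ≠ 0)
  ¬q: Gödel ¬ of 0.5 = 0 (operand ≠ 0)
  (p ⊃ ¬q): 0.1 > 0, so result = 0
  (q ∨ (p ⊃ ¬q)) = max(0.5, 0) = 0.5
  (¬(¬p ∨ p) ∧ (q ∨ (p ⊃ ¬q))) = min(0, 0.5) = 0
  ((¬(¬p ∨ p) ∧ (q ∨ (p ⊃ ¬q))) ⊃ q): 0 ≤ 0.5, so result = 1
  (p ∧ ((¬(¬p ∨ p) ∧ (q ∨ (p ⊃ ¬q))) ⊃ q)) = min(0.1, 1) = 0.1
  Gödel value = 0.1
Łukasiewicz evaluation:
  ¬p: Łukasiewicz ¬ gives 1 − 0.1 = 0.9
  (¬p ∨ p) = max(0.9, 0.1) = 0.9
  ¬(¬p ∨ p): Łukasiewicz ¬ gives 1 − 0.9 = 0.1
  ¬q: Łukasiewicz ¬ gives 1 − 0.5 = 0.5
  (p ⊃ ¬q): min(1, 1 − 0.1 + 0.5) = 1
  (q ∨ (p ⊃ ¬q)) = max(0.5, 1) = 1
  (¬(¬p ∨ p) ∧ (q ∨ (p ⊃ ¬q))) = min(0.1, 1) = 0.1
  ((¬(¬p ∨ p) ∧ (q ∨ (p ⊃ ¬q))) ⊃ q): min(1, 1 − 0.1 + 0.5) = 1
  (p ∧ ((¬(¬p ∨ p) ∧ (q ∨ (p ⊃ ¬q))) ⊃ q)) = min(0.1, 1) = 0.1
  Łukasiewicz value = 0.1
Difference: 0.1 − 0.1 = 0.00

0.00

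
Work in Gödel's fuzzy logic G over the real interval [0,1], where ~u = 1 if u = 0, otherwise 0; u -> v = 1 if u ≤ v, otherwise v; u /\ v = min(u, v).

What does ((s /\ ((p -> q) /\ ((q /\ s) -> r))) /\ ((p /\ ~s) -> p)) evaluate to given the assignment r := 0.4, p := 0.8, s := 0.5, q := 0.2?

(p -> q): 0.8 > 0.2, so result = 0.2
(q /\ s) = min(0.2, 0.5) = 0.2
((q /\ s) -> r): 0.2 ≤ 0.4, so result = 1
((p -> q) /\ ((q /\ s) -> r)) = min(0.2, 1) = 0.2
(s /\ ((p -> q) /\ ((q /\ s) -> r))) = min(0.5, 0.2) = 0.2
~s: Gödel ¬ of 0.5 = 0 (operand ≠ 0)
(p /\ ~s) = min(0.8, 0) = 0
((p /\ ~s) -> p): 0 ≤ 0.8, so result = 1
((s /\ ((p -> q) /\ ((q /\ s) -> r))) /\ ((p /\ ~s) -> p)) = min(0.2, 1) = 0.2

0.20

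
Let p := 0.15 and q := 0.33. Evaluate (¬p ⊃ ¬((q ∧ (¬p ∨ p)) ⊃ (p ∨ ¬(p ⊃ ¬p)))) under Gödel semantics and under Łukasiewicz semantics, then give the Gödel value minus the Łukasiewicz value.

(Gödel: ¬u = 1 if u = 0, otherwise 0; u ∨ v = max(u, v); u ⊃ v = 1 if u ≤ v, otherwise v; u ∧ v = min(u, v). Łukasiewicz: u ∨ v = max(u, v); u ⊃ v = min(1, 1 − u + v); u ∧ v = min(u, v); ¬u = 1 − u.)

0.67

Gödel evaluation:
  ¬p: Gödel ¬ of 0.15 = 0 (operand ≠ 0)
  ¬p: Gödel ¬ of 0.15 = 0 (operand ≠ 0)
  (¬p ∨ p) = max(0, 0.15) = 0.15
  (q ∧ (¬p ∨ p)) = min(0.33, 0.15) = 0.15
  ¬p: Gödel ¬ of 0.15 = 0 (operand ≠ 0)
  (p ⊃ ¬p): 0.15 > 0, so result = 0
  ¬(p ⊃ ¬p): Gödel ¬ of 0 = 1 (operand is 0)
  (p ∨ ¬(p ⊃ ¬p)) = max(0.15, 1) = 1
  ((q ∧ (¬p ∨ p)) ⊃ (p ∨ ¬(p ⊃ ¬p))): 0.15 ≤ 1, so result = 1
  ¬((q ∧ (¬p ∨ p)) ⊃ (p ∨ ¬(p ⊃ ¬p))): Gödel ¬ of 1 = 0 (operand ≠ 0)
  (¬p ⊃ ¬((q ∧ (¬p ∨ p)) ⊃ (p ∨ ¬(p ⊃ ¬p)))): 0 ≤ 0, so result = 1
  Gödel value = 1
Łukasiewicz evaluation:
  ¬p: Łukasiewicz ¬ gives 1 − 0.15 = 0.85
  ¬p: Łukasiewicz ¬ gives 1 − 0.15 = 0.85
  (¬p ∨ p) = max(0.85, 0.15) = 0.85
  (q ∧ (¬p ∨ p)) = min(0.33, 0.85) = 0.33
  ¬p: Łukasiewicz ¬ gives 1 − 0.15 = 0.85
  (p ⊃ ¬p): min(1, 1 − 0.15 + 0.85) = 1
  ¬(p ⊃ ¬p): Łukasiewicz ¬ gives 1 − 1 = 0
  (p ∨ ¬(p ⊃ ¬p)) = max(0.15, 0) = 0.15
  ((q ∧ (¬p ∨ p)) ⊃ (p ∨ ¬(p ⊃ ¬p))): min(1, 1 − 0.33 + 0.15) = 0.82
  ¬((q ∧ (¬p ∨ p)) ⊃ (p ∨ ¬(p ⊃ ¬p))): Łukasiewicz ¬ gives 1 − 0.82 = 0.18
  (¬p ⊃ ¬((q ∧ (¬p ∨ p)) ⊃ (p ∨ ¬(p ⊃ ¬p)))): min(1, 1 − 0.85 + 0.18) = 0.33
  Łukasiewicz value = 0.33
Difference: 1 − 0.33 = 0.67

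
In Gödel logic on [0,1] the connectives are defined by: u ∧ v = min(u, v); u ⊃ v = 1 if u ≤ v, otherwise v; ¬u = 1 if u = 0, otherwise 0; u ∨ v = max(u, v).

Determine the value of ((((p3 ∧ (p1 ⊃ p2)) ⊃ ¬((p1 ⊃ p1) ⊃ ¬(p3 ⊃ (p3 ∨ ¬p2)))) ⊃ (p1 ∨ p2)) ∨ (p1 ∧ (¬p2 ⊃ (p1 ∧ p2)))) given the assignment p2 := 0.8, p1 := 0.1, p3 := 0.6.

0.80

(p1 ⊃ p2): 0.1 ≤ 0.8, so result = 1
(p3 ∧ (p1 ⊃ p2)) = min(0.6, 1) = 0.6
(p1 ⊃ p1): 0.1 ≤ 0.1, so result = 1
¬p2: Gödel ¬ of 0.8 = 0 (operand ≠ 0)
(p3 ∨ ¬p2) = max(0.6, 0) = 0.6
(p3 ⊃ (p3 ∨ ¬p2)): 0.6 ≤ 0.6, so result = 1
¬(p3 ⊃ (p3 ∨ ¬p2)): Gödel ¬ of 1 = 0 (operand ≠ 0)
((p1 ⊃ p1) ⊃ ¬(p3 ⊃ (p3 ∨ ¬p2))): 1 > 0, so result = 0
¬((p1 ⊃ p1) ⊃ ¬(p3 ⊃ (p3 ∨ ¬p2))): Gödel ¬ of 0 = 1 (operand is 0)
((p3 ∧ (p1 ⊃ p2)) ⊃ ¬((p1 ⊃ p1) ⊃ ¬(p3 ⊃ (p3 ∨ ¬p2)))): 0.6 ≤ 1, so result = 1
(p1 ∨ p2) = max(0.1, 0.8) = 0.8
(((p3 ∧ (p1 ⊃ p2)) ⊃ ¬((p1 ⊃ p1) ⊃ ¬(p3 ⊃ (p3 ∨ ¬p2)))) ⊃ (p1 ∨ p2)): 1 > 0.8, so result = 0.8
¬p2: Gödel ¬ of 0.8 = 0 (operand ≠ 0)
(p1 ∧ p2) = min(0.1, 0.8) = 0.1
(¬p2 ⊃ (p1 ∧ p2)): 0 ≤ 0.1, so result = 1
(p1 ∧ (¬p2 ⊃ (p1 ∧ p2))) = min(0.1, 1) = 0.1
((((p3 ∧ (p1 ⊃ p2)) ⊃ ¬((p1 ⊃ p1) ⊃ ¬(p3 ⊃ (p3 ∨ ¬p2)))) ⊃ (p1 ∨ p2)) ∨ (p1 ∧ (¬p2 ⊃ (p1 ∧ p2)))) = max(0.8, 0.1) = 0.8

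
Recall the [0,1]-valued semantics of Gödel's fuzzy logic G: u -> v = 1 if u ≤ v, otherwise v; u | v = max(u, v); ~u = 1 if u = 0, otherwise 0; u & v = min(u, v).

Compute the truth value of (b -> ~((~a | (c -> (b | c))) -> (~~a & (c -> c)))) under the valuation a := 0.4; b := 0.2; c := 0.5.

~a: Gödel ¬ of 0.4 = 0 (operand ≠ 0)
(b | c) = max(0.2, 0.5) = 0.5
(c -> (b | c)): 0.5 ≤ 0.5, so result = 1
(~a | (c -> (b | c))) = max(0, 1) = 1
~a: Gödel ¬ of 0.4 = 0 (operand ≠ 0)
~~a: Gödel ¬ of 0 = 1 (operand is 0)
(c -> c): 0.5 ≤ 0.5, so result = 1
(~~a & (c -> c)) = min(1, 1) = 1
((~a | (c -> (b | c))) -> (~~a & (c -> c))): 1 ≤ 1, so result = 1
~((~a | (c -> (b | c))) -> (~~a & (c -> c))): Gödel ¬ of 1 = 0 (operand ≠ 0)
(b -> ~((~a | (c -> (b | c))) -> (~~a & (c -> c)))): 0.2 > 0, so result = 0

0.00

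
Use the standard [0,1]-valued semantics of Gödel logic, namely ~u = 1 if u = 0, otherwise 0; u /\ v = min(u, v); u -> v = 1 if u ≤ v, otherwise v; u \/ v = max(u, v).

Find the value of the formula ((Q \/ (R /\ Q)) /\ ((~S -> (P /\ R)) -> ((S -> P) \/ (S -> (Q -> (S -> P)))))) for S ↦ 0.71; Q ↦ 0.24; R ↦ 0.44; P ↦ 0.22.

0.22

(R /\ Q) = min(0.44, 0.24) = 0.24
(Q \/ (R /\ Q)) = max(0.24, 0.24) = 0.24
~S: Gödel ¬ of 0.71 = 0 (operand ≠ 0)
(P /\ R) = min(0.22, 0.44) = 0.22
(~S -> (P /\ R)): 0 ≤ 0.22, so result = 1
(S -> P): 0.71 > 0.22, so result = 0.22
(S -> P): 0.71 > 0.22, so result = 0.22
(Q -> (S -> P)): 0.24 > 0.22, so result = 0.22
(S -> (Q -> (S -> P))): 0.71 > 0.22, so result = 0.22
((S -> P) \/ (S -> (Q -> (S -> P)))) = max(0.22, 0.22) = 0.22
((~S -> (P /\ R)) -> ((S -> P) \/ (S -> (Q -> (S -> P))))): 1 > 0.22, so result = 0.22
((Q \/ (R /\ Q)) /\ ((~S -> (P /\ R)) -> ((S -> P) \/ (S -> (Q -> (S -> P)))))) = min(0.24, 0.22) = 0.22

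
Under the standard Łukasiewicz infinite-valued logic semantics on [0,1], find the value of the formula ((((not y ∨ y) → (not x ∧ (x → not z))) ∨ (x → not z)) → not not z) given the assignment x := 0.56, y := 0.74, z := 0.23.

0.23

not y: Łukasiewicz ¬ gives 1 − 0.74 = 0.26
(not y ∨ y) = max(0.26, 0.74) = 0.74
not x: Łukasiewicz ¬ gives 1 − 0.56 = 0.44
not z: Łukasiewicz ¬ gives 1 − 0.23 = 0.77
(x → not z): min(1, 1 − 0.56 + 0.77) = 1
(not x ∧ (x → not z)) = min(0.44, 1) = 0.44
((not y ∨ y) → (not x ∧ (x → not z))): min(1, 1 − 0.74 + 0.44) = 0.7
not z: Łukasiewicz ¬ gives 1 − 0.23 = 0.77
(x → not z): min(1, 1 − 0.56 + 0.77) = 1
(((not y ∨ y) → (not x ∧ (x → not z))) ∨ (x → not z)) = max(0.7, 1) = 1
not z: Łukasiewicz ¬ gives 1 − 0.23 = 0.77
not not z: Łukasiewicz ¬ gives 1 − 0.77 = 0.23
((((not y ∨ y) → (not x ∧ (x → not z))) ∨ (x → not z)) → not not z): min(1, 1 − 1 + 0.23) = 0.23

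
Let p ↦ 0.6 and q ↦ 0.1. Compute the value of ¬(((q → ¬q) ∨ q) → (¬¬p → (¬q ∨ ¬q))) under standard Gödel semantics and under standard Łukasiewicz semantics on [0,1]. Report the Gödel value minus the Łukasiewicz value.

Gödel evaluation:
  ¬q: Gödel ¬ of 0.1 = 0 (operand ≠ 0)
  (q → ¬q): 0.1 > 0, so result = 0
  ((q → ¬q) ∨ q) = max(0, 0.1) = 0.1
  ¬p: Gödel ¬ of 0.6 = 0 (operand ≠ 0)
  ¬¬p: Gödel ¬ of 0 = 1 (operand is 0)
  ¬q: Gödel ¬ of 0.1 = 0 (operand ≠ 0)
  ¬q: Gödel ¬ of 0.1 = 0 (operand ≠ 0)
  (¬q ∨ ¬q) = max(0, 0) = 0
  (¬¬p → (¬q ∨ ¬q)): 1 > 0, so result = 0
  (((q → ¬q) ∨ q) → (¬¬p → (¬q ∨ ¬q))): 0.1 > 0, so result = 0
  ¬(((q → ¬q) ∨ q) → (¬¬p → (¬q ∨ ¬q))): Gödel ¬ of 0 = 1 (operand is 0)
  Gödel value = 1
Łukasiewicz evaluation:
  ¬q: Łukasiewicz ¬ gives 1 − 0.1 = 0.9
  (q → ¬q): min(1, 1 − 0.1 + 0.9) = 1
  ((q → ¬q) ∨ q) = max(1, 0.1) = 1
  ¬p: Łukasiewicz ¬ gives 1 − 0.6 = 0.4
  ¬¬p: Łukasiewicz ¬ gives 1 − 0.4 = 0.6
  ¬q: Łukasiewicz ¬ gives 1 − 0.1 = 0.9
  ¬q: Łukasiewicz ¬ gives 1 − 0.1 = 0.9
  (¬q ∨ ¬q) = max(0.9, 0.9) = 0.9
  (¬¬p → (¬q ∨ ¬q)): min(1, 1 − 0.6 + 0.9) = 1
  (((q → ¬q) ∨ q) → (¬¬p → (¬q ∨ ¬q))): min(1, 1 − 1 + 1) = 1
  ¬(((q → ¬q) ∨ q) → (¬¬p → (¬q ∨ ¬q))): Łukasiewicz ¬ gives 1 − 1 = 0
  Łukasiewicz value = 0
Difference: 1 − 0 = 1.00

1.00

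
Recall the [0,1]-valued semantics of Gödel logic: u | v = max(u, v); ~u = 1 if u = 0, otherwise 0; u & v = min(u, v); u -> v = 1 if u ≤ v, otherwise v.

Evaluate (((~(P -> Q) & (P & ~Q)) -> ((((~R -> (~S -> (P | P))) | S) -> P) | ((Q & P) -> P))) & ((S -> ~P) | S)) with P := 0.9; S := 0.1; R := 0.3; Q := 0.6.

(P -> Q): 0.9 > 0.6, so result = 0.6
~(P -> Q): Gödel ¬ of 0.6 = 0 (operand ≠ 0)
~Q: Gödel ¬ of 0.6 = 0 (operand ≠ 0)
(P & ~Q) = min(0.9, 0) = 0
(~(P -> Q) & (P & ~Q)) = min(0, 0) = 0
~R: Gödel ¬ of 0.3 = 0 (operand ≠ 0)
~S: Gödel ¬ of 0.1 = 0 (operand ≠ 0)
(P | P) = max(0.9, 0.9) = 0.9
(~S -> (P | P)): 0 ≤ 0.9, so result = 1
(~R -> (~S -> (P | P))): 0 ≤ 1, so result = 1
((~R -> (~S -> (P | P))) | S) = max(1, 0.1) = 1
(((~R -> (~S -> (P | P))) | S) -> P): 1 > 0.9, so result = 0.9
(Q & P) = min(0.6, 0.9) = 0.6
((Q & P) -> P): 0.6 ≤ 0.9, so result = 1
((((~R -> (~S -> (P | P))) | S) -> P) | ((Q & P) -> P)) = max(0.9, 1) = 1
((~(P -> Q) & (P & ~Q)) -> ((((~R -> (~S -> (P | P))) | S) -> P) | ((Q & P) -> P))): 0 ≤ 1, so result = 1
~P: Gödel ¬ of 0.9 = 0 (operand ≠ 0)
(S -> ~P): 0.1 > 0, so result = 0
((S -> ~P) | S) = max(0, 0.1) = 0.1
(((~(P -> Q) & (P & ~Q)) -> ((((~R -> (~S -> (P | P))) | S) -> P) | ((Q & P) -> P))) & ((S -> ~P) | S)) = min(1, 0.1) = 0.1

0.10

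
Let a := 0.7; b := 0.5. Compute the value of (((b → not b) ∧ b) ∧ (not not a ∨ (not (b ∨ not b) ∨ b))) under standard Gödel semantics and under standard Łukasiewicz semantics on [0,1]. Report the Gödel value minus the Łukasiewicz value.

Gödel evaluation:
  not b: Gödel ¬ of 0.5 = 0 (operand ≠ 0)
  (b → not b): 0.5 > 0, so result = 0
  ((b → not b) ∧ b) = min(0, 0.5) = 0
  not a: Gödel ¬ of 0.7 = 0 (operand ≠ 0)
  not not a: Gödel ¬ of 0 = 1 (operand is 0)
  not b: Gödel ¬ of 0.5 = 0 (operand ≠ 0)
  (b ∨ not b) = max(0.5, 0) = 0.5
  not (b ∨ not b): Gödel ¬ of 0.5 = 0 (operand ≠ 0)
  (not (b ∨ not b) ∨ b) = max(0, 0.5) = 0.5
  (not not a ∨ (not (b ∨ not b) ∨ b)) = max(1, 0.5) = 1
  (((b → not b) ∧ b) ∧ (not not a ∨ (not (b ∨ not b) ∨ b))) = min(0, 1) = 0
  Gödel value = 0
Łukasiewicz evaluation:
  not b: Łukasiewicz ¬ gives 1 − 0.5 = 0.5
  (b → not b): min(1, 1 − 0.5 + 0.5) = 1
  ((b → not b) ∧ b) = min(1, 0.5) = 0.5
  not a: Łukasiewicz ¬ gives 1 − 0.7 = 0.3
  not not a: Łukasiewicz ¬ gives 1 − 0.3 = 0.7
  not b: Łukasiewicz ¬ gives 1 − 0.5 = 0.5
  (b ∨ not b) = max(0.5, 0.5) = 0.5
  not (b ∨ not b): Łukasiewicz ¬ gives 1 − 0.5 = 0.5
  (not (b ∨ not b) ∨ b) = max(0.5, 0.5) = 0.5
  (not not a ∨ (not (b ∨ not b) ∨ b)) = max(0.7, 0.5) = 0.7
  (((b → not b) ∧ b) ∧ (not not a ∨ (not (b ∨ not b) ∨ b))) = min(0.5, 0.7) = 0.5
  Łukasiewicz value = 0.5
Difference: 0 − 0.5 = -0.50

-0.50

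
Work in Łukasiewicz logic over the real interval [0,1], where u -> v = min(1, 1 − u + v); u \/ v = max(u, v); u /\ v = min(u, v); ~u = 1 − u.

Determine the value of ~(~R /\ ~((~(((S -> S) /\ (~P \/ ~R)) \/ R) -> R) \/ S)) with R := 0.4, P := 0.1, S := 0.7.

1.00

~R: Łukasiewicz ¬ gives 1 − 0.4 = 0.6
(S -> S): min(1, 1 − 0.7 + 0.7) = 1
~P: Łukasiewicz ¬ gives 1 − 0.1 = 0.9
~R: Łukasiewicz ¬ gives 1 − 0.4 = 0.6
(~P \/ ~R) = max(0.9, 0.6) = 0.9
((S -> S) /\ (~P \/ ~R)) = min(1, 0.9) = 0.9
(((S -> S) /\ (~P \/ ~R)) \/ R) = max(0.9, 0.4) = 0.9
~(((S -> S) /\ (~P \/ ~R)) \/ R): Łukasiewicz ¬ gives 1 − 0.9 = 0.1
(~(((S -> S) /\ (~P \/ ~R)) \/ R) -> R): min(1, 1 − 0.1 + 0.4) = 1
((~(((S -> S) /\ (~P \/ ~R)) \/ R) -> R) \/ S) = max(1, 0.7) = 1
~((~(((S -> S) /\ (~P \/ ~R)) \/ R) -> R) \/ S): Łukasiewicz ¬ gives 1 − 1 = 0
(~R /\ ~((~(((S -> S) /\ (~P \/ ~R)) \/ R) -> R) \/ S)) = min(0.6, 0) = 0
~(~R /\ ~((~(((S -> S) /\ (~P \/ ~R)) \/ R) -> R) \/ S)): Łukasiewicz ¬ gives 1 − 0 = 1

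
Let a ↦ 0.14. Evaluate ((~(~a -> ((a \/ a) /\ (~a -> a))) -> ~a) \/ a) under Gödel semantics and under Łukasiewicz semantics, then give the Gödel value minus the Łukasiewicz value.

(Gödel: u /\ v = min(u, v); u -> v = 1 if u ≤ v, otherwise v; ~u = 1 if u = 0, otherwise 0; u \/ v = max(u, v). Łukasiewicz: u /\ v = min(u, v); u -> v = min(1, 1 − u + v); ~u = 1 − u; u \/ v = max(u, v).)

Gödel evaluation:
  ~a: Gödel ¬ of 0.14 = 0 (operand ≠ 0)
  (a \/ a) = max(0.14, 0.14) = 0.14
  ~a: Gödel ¬ of 0.14 = 0 (operand ≠ 0)
  (~a -> a): 0 ≤ 0.14, so result = 1
  ((a \/ a) /\ (~a -> a)) = min(0.14, 1) = 0.14
  (~a -> ((a \/ a) /\ (~a -> a))): 0 ≤ 0.14, so result = 1
  ~(~a -> ((a \/ a) /\ (~a -> a))): Gödel ¬ of 1 = 0 (operand ≠ 0)
  ~a: Gödel ¬ of 0.14 = 0 (operand ≠ 0)
  (~(~a -> ((a \/ a) /\ (~a -> a))) -> ~a): 0 ≤ 0, so result = 1
  ((~(~a -> ((a \/ a) /\ (~a -> a))) -> ~a) \/ a) = max(1, 0.14) = 1
  Gödel value = 1
Łukasiewicz evaluation:
  ~a: Łukasiewicz ¬ gives 1 − 0.14 = 0.86
  (a \/ a) = max(0.14, 0.14) = 0.14
  ~a: Łukasiewicz ¬ gives 1 − 0.14 = 0.86
  (~a -> a): min(1, 1 − 0.86 + 0.14) = 0.28
  ((a \/ a) /\ (~a -> a)) = min(0.14, 0.28) = 0.14
  (~a -> ((a \/ a) /\ (~a -> a))): min(1, 1 − 0.86 + 0.14) = 0.28
  ~(~a -> ((a \/ a) /\ (~a -> a))): Łukasiewicz ¬ gives 1 − 0.28 = 0.72
  ~a: Łukasiewicz ¬ gives 1 − 0.14 = 0.86
  (~(~a -> ((a \/ a) /\ (~a -> a))) -> ~a): min(1, 1 − 0.72 + 0.86) = 1
  ((~(~a -> ((a \/ a) /\ (~a -> a))) -> ~a) \/ a) = max(1, 0.14) = 1
  Łukasiewicz value = 1
Difference: 1 − 1 = 0.00

0.00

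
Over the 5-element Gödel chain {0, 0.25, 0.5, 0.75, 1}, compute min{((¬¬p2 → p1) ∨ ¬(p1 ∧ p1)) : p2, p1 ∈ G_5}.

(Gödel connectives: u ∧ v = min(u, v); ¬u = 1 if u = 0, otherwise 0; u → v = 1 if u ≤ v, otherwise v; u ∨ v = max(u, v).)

0.25

The minimum is attained at p2 = 0.25, p1 = 0.25:
  ¬p2: Gödel ¬ of 0.25 = 0 (operand ≠ 0)
  ¬¬p2: Gödel ¬ of 0 = 1 (operand is 0)
  (¬¬p2 → p1): 1 > 0.25, so result = 0.25
  (p1 ∧ p1) = min(0.25, 0.25) = 0.25
  ¬(p1 ∧ p1): Gödel ¬ of 0.25 = 0 (operand ≠ 0)
  ((¬¬p2 → p1) ∨ ¬(p1 ∧ p1)) = max(0.25, 0) = 0.25
Checking all 25 assignments confirms none give a value below 0.25.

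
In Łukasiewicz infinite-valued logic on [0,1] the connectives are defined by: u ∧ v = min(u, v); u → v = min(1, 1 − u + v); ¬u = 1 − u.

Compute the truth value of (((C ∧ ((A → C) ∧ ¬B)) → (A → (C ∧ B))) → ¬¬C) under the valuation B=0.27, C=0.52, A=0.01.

0.52

(A → C): min(1, 1 − 0.01 + 0.52) = 1
¬B: Łukasiewicz ¬ gives 1 − 0.27 = 0.73
((A → C) ∧ ¬B) = min(1, 0.73) = 0.73
(C ∧ ((A → C) ∧ ¬B)) = min(0.52, 0.73) = 0.52
(C ∧ B) = min(0.52, 0.27) = 0.27
(A → (C ∧ B)): min(1, 1 − 0.01 + 0.27) = 1
((C ∧ ((A → C) ∧ ¬B)) → (A → (C ∧ B))): min(1, 1 − 0.52 + 1) = 1
¬C: Łukasiewicz ¬ gives 1 − 0.52 = 0.48
¬¬C: Łukasiewicz ¬ gives 1 − 0.48 = 0.52
(((C ∧ ((A → C) ∧ ¬B)) → (A → (C ∧ B))) → ¬¬C): min(1, 1 − 1 + 0.52) = 0.52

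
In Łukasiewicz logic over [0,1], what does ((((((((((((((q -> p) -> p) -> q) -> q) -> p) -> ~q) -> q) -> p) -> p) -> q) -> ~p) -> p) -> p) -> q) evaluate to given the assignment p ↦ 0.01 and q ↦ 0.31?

(q -> p): min(1, 1 − 0.31 + 0.01) = 0.7
((q -> p) -> p): min(1, 1 − 0.7 + 0.01) = 0.31
(((q -> p) -> p) -> q): min(1, 1 − 0.31 + 0.31) = 1
((((q -> p) -> p) -> q) -> q): min(1, 1 − 1 + 0.31) = 0.31
(((((q -> p) -> p) -> q) -> q) -> p): min(1, 1 − 0.31 + 0.01) = 0.7
~q: Łukasiewicz ¬ gives 1 − 0.31 = 0.69
((((((q -> p) -> p) -> q) -> q) -> p) -> ~q): min(1, 1 − 0.7 + 0.69) = 0.99
(((((((q -> p) -> p) -> q) -> q) -> p) -> ~q) -> q): min(1, 1 − 0.99 + 0.31) = 0.32
((((((((q -> p) -> p) -> q) -> q) -> p) -> ~q) -> q) -> p): min(1, 1 − 0.32 + 0.01) = 0.69
(((((((((q -> p) -> p) -> q) -> q) -> p) -> ~q) -> q) -> p) -> p): min(1, 1 − 0.69 + 0.01) = 0.32
((((((((((q -> p) -> p) -> q) -> q) -> p) -> ~q) -> q) -> p) -> p) -> q): min(1, 1 − 0.32 + 0.31) = 0.99
~p: Łukasiewicz ¬ gives 1 − 0.01 = 0.99
(((((((((((q -> p) -> p) -> q) -> q) -> p) -> ~q) -> q) -> p) -> p) -> q) -> ~p): min(1, 1 − 0.99 + 0.99) = 1
((((((((((((q -> p) -> p) -> q) -> q) -> p) -> ~q) -> q) -> p) -> p) -> q) -> ~p) -> p): min(1, 1 − 1 + 0.01) = 0.01
(((((((((((((q -> p) -> p) -> q) -> q) -> p) -> ~q) -> q) -> p) -> p) -> q) -> ~p) -> p) -> p): min(1, 1 − 0.01 + 0.01) = 1
((((((((((((((q -> p) -> p) -> q) -> q) -> p) -> ~q) -> q) -> p) -> p) -> q) -> ~p) -> p) -> p) -> q): min(1, 1 − 1 + 0.31) = 0.31

0.31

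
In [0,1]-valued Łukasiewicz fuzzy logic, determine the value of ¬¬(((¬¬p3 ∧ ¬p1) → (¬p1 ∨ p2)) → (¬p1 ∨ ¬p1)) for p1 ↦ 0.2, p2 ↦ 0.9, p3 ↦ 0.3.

0.80

¬p3: Łukasiewicz ¬ gives 1 − 0.3 = 0.7
¬¬p3: Łukasiewicz ¬ gives 1 − 0.7 = 0.3
¬p1: Łukasiewicz ¬ gives 1 − 0.2 = 0.8
(¬¬p3 ∧ ¬p1) = min(0.3, 0.8) = 0.3
¬p1: Łukasiewicz ¬ gives 1 − 0.2 = 0.8
(¬p1 ∨ p2) = max(0.8, 0.9) = 0.9
((¬¬p3 ∧ ¬p1) → (¬p1 ∨ p2)): min(1, 1 − 0.3 + 0.9) = 1
¬p1: Łukasiewicz ¬ gives 1 − 0.2 = 0.8
¬p1: Łukasiewicz ¬ gives 1 − 0.2 = 0.8
(¬p1 ∨ ¬p1) = max(0.8, 0.8) = 0.8
(((¬¬p3 ∧ ¬p1) → (¬p1 ∨ p2)) → (¬p1 ∨ ¬p1)): min(1, 1 − 1 + 0.8) = 0.8
¬(((¬¬p3 ∧ ¬p1) → (¬p1 ∨ p2)) → (¬p1 ∨ ¬p1)): Łukasiewicz ¬ gives 1 − 0.8 = 0.2
¬¬(((¬¬p3 ∧ ¬p1) → (¬p1 ∨ p2)) → (¬p1 ∨ ¬p1)): Łukasiewicz ¬ gives 1 − 0.2 = 0.8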